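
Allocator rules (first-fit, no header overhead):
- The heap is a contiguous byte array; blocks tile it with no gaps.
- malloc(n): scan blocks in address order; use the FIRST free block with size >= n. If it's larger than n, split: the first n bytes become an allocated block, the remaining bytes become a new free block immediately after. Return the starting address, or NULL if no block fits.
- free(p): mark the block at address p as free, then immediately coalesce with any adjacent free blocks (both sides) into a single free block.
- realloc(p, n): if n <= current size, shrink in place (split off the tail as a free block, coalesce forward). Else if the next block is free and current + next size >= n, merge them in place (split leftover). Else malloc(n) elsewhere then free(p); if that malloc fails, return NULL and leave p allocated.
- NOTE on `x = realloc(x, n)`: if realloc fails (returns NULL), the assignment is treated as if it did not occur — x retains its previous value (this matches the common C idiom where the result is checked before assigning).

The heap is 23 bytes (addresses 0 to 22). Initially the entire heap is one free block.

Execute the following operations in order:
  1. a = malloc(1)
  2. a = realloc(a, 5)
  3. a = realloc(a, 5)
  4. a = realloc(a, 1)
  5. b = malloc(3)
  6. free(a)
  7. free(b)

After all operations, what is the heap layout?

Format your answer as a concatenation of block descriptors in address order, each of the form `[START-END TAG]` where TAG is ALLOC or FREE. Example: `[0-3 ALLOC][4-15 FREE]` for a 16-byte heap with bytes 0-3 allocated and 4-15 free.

Answer: [0-22 FREE]

Derivation:
Op 1: a = malloc(1) -> a = 0; heap: [0-0 ALLOC][1-22 FREE]
Op 2: a = realloc(a, 5) -> a = 0; heap: [0-4 ALLOC][5-22 FREE]
Op 3: a = realloc(a, 5) -> a = 0; heap: [0-4 ALLOC][5-22 FREE]
Op 4: a = realloc(a, 1) -> a = 0; heap: [0-0 ALLOC][1-22 FREE]
Op 5: b = malloc(3) -> b = 1; heap: [0-0 ALLOC][1-3 ALLOC][4-22 FREE]
Op 6: free(a) -> (freed a); heap: [0-0 FREE][1-3 ALLOC][4-22 FREE]
Op 7: free(b) -> (freed b); heap: [0-22 FREE]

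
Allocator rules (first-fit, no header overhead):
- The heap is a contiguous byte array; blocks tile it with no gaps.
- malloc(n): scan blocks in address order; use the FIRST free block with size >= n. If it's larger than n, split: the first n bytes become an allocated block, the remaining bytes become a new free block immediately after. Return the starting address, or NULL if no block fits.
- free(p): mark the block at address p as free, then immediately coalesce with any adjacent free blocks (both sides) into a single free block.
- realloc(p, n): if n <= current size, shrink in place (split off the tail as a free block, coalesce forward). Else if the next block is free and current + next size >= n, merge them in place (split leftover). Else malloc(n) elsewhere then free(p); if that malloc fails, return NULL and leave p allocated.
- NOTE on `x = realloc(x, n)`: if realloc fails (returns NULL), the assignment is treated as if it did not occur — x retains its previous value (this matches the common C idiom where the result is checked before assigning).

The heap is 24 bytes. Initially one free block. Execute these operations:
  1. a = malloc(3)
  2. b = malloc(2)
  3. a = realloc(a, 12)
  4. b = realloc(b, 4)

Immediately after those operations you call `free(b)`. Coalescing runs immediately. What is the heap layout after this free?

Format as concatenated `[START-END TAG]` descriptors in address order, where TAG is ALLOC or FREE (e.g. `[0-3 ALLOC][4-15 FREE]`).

Op 1: a = malloc(3) -> a = 0; heap: [0-2 ALLOC][3-23 FREE]
Op 2: b = malloc(2) -> b = 3; heap: [0-2 ALLOC][3-4 ALLOC][5-23 FREE]
Op 3: a = realloc(a, 12) -> a = 5; heap: [0-2 FREE][3-4 ALLOC][5-16 ALLOC][17-23 FREE]
Op 4: b = realloc(b, 4) -> b = 17; heap: [0-4 FREE][5-16 ALLOC][17-20 ALLOC][21-23 FREE]
free(b): b = 17 -> block [17-20 ALLOC]; mark free, coalesce with adjacent free neighbors -> [0-4 FREE][5-16 ALLOC][17-23 FREE]

Answer: [0-4 FREE][5-16 ALLOC][17-23 FREE]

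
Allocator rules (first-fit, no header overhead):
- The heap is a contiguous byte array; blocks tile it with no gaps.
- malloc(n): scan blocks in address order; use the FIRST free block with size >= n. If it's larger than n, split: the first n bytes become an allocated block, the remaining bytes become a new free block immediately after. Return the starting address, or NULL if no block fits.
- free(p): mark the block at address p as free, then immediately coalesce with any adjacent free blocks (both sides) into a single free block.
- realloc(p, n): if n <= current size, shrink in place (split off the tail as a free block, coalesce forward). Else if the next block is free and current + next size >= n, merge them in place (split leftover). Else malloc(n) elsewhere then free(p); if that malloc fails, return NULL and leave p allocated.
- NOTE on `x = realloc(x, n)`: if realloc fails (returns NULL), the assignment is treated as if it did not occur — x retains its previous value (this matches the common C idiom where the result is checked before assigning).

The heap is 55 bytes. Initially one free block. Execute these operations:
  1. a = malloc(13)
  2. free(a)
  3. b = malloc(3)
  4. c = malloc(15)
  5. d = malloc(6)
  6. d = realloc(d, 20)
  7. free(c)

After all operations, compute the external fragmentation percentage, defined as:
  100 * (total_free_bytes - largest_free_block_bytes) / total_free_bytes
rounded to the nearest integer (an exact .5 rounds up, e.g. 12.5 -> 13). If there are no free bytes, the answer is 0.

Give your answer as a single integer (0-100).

Answer: 47

Derivation:
Op 1: a = malloc(13) -> a = 0; heap: [0-12 ALLOC][13-54 FREE]
Op 2: free(a) -> (freed a); heap: [0-54 FREE]
Op 3: b = malloc(3) -> b = 0; heap: [0-2 ALLOC][3-54 FREE]
Op 4: c = malloc(15) -> c = 3; heap: [0-2 ALLOC][3-17 ALLOC][18-54 FREE]
Op 5: d = malloc(6) -> d = 18; heap: [0-2 ALLOC][3-17 ALLOC][18-23 ALLOC][24-54 FREE]
Op 6: d = realloc(d, 20) -> d = 18; heap: [0-2 ALLOC][3-17 ALLOC][18-37 ALLOC][38-54 FREE]
Op 7: free(c) -> (freed c); heap: [0-2 ALLOC][3-17 FREE][18-37 ALLOC][38-54 FREE]
Free blocks: [15 17] total_free=32 largest=17 -> 100*(32-17)/32 = 1500/32 = 46.875 -> rounds to 47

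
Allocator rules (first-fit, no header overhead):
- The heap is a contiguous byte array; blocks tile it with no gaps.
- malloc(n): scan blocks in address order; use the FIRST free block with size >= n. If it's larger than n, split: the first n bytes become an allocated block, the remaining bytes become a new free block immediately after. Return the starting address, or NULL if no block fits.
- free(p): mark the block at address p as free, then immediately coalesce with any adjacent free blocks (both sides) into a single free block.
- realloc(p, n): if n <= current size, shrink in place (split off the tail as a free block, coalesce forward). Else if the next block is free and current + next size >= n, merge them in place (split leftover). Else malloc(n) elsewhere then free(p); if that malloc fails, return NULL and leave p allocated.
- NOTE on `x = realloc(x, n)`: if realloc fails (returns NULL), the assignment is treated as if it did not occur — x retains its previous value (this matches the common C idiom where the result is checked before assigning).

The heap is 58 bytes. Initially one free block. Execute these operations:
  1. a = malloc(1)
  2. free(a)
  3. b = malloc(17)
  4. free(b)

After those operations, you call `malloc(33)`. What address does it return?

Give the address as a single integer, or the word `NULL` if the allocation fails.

Answer: 0

Derivation:
Op 1: a = malloc(1) -> a = 0; heap: [0-0 ALLOC][1-57 FREE]
Op 2: free(a) -> (freed a); heap: [0-57 FREE]
Op 3: b = malloc(17) -> b = 0; heap: [0-16 ALLOC][17-57 FREE]
Op 4: free(b) -> (freed b); heap: [0-57 FREE]
malloc(33): first-fit scan over [0-57 FREE] -> 0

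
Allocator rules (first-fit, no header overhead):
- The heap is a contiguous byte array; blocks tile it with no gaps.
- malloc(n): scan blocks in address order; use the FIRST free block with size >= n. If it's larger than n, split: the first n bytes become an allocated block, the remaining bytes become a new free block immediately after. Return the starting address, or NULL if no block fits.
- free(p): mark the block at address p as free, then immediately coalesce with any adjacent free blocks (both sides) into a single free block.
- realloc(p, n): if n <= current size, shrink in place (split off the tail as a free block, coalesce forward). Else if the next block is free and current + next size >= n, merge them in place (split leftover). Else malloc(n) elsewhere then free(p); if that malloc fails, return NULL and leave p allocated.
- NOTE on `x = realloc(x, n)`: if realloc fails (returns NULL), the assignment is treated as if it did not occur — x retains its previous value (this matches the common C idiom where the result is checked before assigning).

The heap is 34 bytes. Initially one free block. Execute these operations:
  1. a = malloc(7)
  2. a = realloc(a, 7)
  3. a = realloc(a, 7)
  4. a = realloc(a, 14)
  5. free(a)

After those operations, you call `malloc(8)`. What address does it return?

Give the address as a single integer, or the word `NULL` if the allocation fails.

Op 1: a = malloc(7) -> a = 0; heap: [0-6 ALLOC][7-33 FREE]
Op 2: a = realloc(a, 7) -> a = 0; heap: [0-6 ALLOC][7-33 FREE]
Op 3: a = realloc(a, 7) -> a = 0; heap: [0-6 ALLOC][7-33 FREE]
Op 4: a = realloc(a, 14) -> a = 0; heap: [0-13 ALLOC][14-33 FREE]
Op 5: free(a) -> (freed a); heap: [0-33 FREE]
malloc(8): first-fit scan over [0-33 FREE] -> 0

Answer: 0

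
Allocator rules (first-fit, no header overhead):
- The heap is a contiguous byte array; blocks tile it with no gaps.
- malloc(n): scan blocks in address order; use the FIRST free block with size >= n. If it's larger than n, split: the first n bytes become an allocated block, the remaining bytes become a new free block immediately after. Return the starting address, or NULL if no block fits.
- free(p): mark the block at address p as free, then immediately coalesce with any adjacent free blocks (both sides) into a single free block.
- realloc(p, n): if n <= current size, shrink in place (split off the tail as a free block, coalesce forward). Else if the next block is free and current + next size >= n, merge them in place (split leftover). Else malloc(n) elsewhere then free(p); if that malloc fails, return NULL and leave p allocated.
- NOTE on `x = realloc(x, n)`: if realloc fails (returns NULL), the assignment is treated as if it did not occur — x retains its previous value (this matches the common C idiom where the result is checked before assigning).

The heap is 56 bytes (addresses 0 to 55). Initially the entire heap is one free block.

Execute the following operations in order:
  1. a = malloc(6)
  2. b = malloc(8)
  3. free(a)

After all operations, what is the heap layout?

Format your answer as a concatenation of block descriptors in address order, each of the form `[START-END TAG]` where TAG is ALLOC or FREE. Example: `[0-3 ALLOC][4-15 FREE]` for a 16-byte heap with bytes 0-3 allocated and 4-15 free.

Op 1: a = malloc(6) -> a = 0; heap: [0-5 ALLOC][6-55 FREE]
Op 2: b = malloc(8) -> b = 6; heap: [0-5 ALLOC][6-13 ALLOC][14-55 FREE]
Op 3: free(a) -> (freed a); heap: [0-5 FREE][6-13 ALLOC][14-55 FREE]

Answer: [0-5 FREE][6-13 ALLOC][14-55 FREE]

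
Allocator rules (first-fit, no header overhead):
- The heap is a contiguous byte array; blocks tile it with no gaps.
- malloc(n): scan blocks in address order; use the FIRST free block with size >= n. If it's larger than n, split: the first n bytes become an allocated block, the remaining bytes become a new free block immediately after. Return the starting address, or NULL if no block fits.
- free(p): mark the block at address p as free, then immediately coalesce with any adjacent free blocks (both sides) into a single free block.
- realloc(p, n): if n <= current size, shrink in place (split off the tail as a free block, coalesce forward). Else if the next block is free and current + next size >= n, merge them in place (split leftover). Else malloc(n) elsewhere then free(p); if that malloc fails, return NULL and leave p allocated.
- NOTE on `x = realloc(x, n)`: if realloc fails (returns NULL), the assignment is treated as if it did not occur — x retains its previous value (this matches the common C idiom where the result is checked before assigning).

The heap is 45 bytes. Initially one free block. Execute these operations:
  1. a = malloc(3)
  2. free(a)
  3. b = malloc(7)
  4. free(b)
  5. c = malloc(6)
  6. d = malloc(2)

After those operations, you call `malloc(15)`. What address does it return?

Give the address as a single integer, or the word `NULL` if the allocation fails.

Op 1: a = malloc(3) -> a = 0; heap: [0-2 ALLOC][3-44 FREE]
Op 2: free(a) -> (freed a); heap: [0-44 FREE]
Op 3: b = malloc(7) -> b = 0; heap: [0-6 ALLOC][7-44 FREE]
Op 4: free(b) -> (freed b); heap: [0-44 FREE]
Op 5: c = malloc(6) -> c = 0; heap: [0-5 ALLOC][6-44 FREE]
Op 6: d = malloc(2) -> d = 6; heap: [0-5 ALLOC][6-7 ALLOC][8-44 FREE]
malloc(15): first-fit scan over [0-5 ALLOC][6-7 ALLOC][8-44 FREE] -> 8

Answer: 8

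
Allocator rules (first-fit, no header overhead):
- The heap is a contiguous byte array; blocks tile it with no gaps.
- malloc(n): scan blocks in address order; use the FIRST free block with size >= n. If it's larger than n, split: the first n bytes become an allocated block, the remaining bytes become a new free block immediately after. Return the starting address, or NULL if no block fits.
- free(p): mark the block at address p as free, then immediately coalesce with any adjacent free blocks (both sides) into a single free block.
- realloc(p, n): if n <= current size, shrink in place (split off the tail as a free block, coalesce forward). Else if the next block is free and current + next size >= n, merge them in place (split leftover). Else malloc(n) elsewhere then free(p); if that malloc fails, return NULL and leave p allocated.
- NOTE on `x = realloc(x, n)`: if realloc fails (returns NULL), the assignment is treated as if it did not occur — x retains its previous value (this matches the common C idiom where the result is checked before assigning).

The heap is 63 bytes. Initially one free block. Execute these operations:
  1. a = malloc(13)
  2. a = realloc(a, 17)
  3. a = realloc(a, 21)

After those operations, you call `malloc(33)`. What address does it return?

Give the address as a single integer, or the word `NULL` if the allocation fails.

Answer: 21

Derivation:
Op 1: a = malloc(13) -> a = 0; heap: [0-12 ALLOC][13-62 FREE]
Op 2: a = realloc(a, 17) -> a = 0; heap: [0-16 ALLOC][17-62 FREE]
Op 3: a = realloc(a, 21) -> a = 0; heap: [0-20 ALLOC][21-62 FREE]
malloc(33): first-fit scan over [0-20 ALLOC][21-62 FREE] -> 21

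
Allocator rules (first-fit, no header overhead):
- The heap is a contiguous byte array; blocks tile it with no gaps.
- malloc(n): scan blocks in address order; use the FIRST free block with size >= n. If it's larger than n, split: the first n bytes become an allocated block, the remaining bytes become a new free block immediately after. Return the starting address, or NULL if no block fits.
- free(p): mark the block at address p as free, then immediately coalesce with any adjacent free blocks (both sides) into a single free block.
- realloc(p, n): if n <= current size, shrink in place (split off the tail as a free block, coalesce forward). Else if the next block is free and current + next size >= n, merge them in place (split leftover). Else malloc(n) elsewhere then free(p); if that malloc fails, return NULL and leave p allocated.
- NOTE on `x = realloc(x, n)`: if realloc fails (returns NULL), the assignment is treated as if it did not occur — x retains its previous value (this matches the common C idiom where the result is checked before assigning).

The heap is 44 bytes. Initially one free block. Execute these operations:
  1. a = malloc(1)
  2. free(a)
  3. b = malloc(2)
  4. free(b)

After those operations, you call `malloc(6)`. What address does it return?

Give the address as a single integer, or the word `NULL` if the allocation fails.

Op 1: a = malloc(1) -> a = 0; heap: [0-0 ALLOC][1-43 FREE]
Op 2: free(a) -> (freed a); heap: [0-43 FREE]
Op 3: b = malloc(2) -> b = 0; heap: [0-1 ALLOC][2-43 FREE]
Op 4: free(b) -> (freed b); heap: [0-43 FREE]
malloc(6): first-fit scan over [0-43 FREE] -> 0

Answer: 0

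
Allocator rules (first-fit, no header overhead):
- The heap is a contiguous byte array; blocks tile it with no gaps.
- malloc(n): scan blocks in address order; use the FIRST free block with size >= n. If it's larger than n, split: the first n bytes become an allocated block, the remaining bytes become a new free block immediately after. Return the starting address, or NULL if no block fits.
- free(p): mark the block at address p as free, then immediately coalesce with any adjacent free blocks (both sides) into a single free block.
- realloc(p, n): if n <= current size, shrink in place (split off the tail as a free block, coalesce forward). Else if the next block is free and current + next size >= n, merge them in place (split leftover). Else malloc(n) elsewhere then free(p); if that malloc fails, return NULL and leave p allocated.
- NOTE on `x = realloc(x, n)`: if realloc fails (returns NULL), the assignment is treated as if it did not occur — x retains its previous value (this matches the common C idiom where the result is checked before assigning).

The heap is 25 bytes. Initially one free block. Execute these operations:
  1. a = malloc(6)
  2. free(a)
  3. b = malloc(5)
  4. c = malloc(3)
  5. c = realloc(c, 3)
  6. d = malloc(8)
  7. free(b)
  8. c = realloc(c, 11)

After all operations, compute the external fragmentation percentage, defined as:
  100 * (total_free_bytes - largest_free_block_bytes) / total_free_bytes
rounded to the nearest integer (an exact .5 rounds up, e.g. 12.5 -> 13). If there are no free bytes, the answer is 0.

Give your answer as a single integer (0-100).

Answer: 36

Derivation:
Op 1: a = malloc(6) -> a = 0; heap: [0-5 ALLOC][6-24 FREE]
Op 2: free(a) -> (freed a); heap: [0-24 FREE]
Op 3: b = malloc(5) -> b = 0; heap: [0-4 ALLOC][5-24 FREE]
Op 4: c = malloc(3) -> c = 5; heap: [0-4 ALLOC][5-7 ALLOC][8-24 FREE]
Op 5: c = realloc(c, 3) -> c = 5; heap: [0-4 ALLOC][5-7 ALLOC][8-24 FREE]
Op 6: d = malloc(8) -> d = 8; heap: [0-4 ALLOC][5-7 ALLOC][8-15 ALLOC][16-24 FREE]
Op 7: free(b) -> (freed b); heap: [0-4 FREE][5-7 ALLOC][8-15 ALLOC][16-24 FREE]
Op 8: c = realloc(c, 11) -> NULL (c unchanged); heap: [0-4 FREE][5-7 ALLOC][8-15 ALLOC][16-24 FREE]
Free blocks: [5 9] total_free=14 largest=9 -> 100*(14-9)/14 = 500/14 ≈ 35.714 -> rounds to 36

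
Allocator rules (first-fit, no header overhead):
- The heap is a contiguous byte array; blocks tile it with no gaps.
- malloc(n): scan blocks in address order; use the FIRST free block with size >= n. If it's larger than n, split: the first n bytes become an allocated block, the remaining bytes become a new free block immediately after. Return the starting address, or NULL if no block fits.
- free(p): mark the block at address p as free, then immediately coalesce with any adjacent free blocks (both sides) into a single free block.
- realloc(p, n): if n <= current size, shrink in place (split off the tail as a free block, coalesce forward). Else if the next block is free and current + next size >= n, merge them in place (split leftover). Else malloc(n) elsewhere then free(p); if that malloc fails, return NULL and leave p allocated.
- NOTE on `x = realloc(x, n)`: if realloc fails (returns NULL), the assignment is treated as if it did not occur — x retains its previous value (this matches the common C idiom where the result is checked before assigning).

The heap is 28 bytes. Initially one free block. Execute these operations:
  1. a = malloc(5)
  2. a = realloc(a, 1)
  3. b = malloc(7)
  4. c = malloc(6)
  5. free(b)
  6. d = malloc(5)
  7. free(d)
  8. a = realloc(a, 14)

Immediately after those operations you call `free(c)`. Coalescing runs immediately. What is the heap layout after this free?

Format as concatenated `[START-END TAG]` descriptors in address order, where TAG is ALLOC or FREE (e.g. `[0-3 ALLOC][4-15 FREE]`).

Answer: [0-13 FREE][14-27 ALLOC]

Derivation:
Op 1: a = malloc(5) -> a = 0; heap: [0-4 ALLOC][5-27 FREE]
Op 2: a = realloc(a, 1) -> a = 0; heap: [0-0 ALLOC][1-27 FREE]
Op 3: b = malloc(7) -> b = 1; heap: [0-0 ALLOC][1-7 ALLOC][8-27 FREE]
Op 4: c = malloc(6) -> c = 8; heap: [0-0 ALLOC][1-7 ALLOC][8-13 ALLOC][14-27 FREE]
Op 5: free(b) -> (freed b); heap: [0-0 ALLOC][1-7 FREE][8-13 ALLOC][14-27 FREE]
Op 6: d = malloc(5) -> d = 1; heap: [0-0 ALLOC][1-5 ALLOC][6-7 FREE][8-13 ALLOC][14-27 FREE]
Op 7: free(d) -> (freed d); heap: [0-0 ALLOC][1-7 FREE][8-13 ALLOC][14-27 FREE]
Op 8: a = realloc(a, 14) -> a = 14; heap: [0-7 FREE][8-13 ALLOC][14-27 ALLOC]
free(c): c = 8 -> block [8-13 ALLOC]; mark free, coalesce with adjacent free neighbors -> [0-13 FREE][14-27 ALLOC]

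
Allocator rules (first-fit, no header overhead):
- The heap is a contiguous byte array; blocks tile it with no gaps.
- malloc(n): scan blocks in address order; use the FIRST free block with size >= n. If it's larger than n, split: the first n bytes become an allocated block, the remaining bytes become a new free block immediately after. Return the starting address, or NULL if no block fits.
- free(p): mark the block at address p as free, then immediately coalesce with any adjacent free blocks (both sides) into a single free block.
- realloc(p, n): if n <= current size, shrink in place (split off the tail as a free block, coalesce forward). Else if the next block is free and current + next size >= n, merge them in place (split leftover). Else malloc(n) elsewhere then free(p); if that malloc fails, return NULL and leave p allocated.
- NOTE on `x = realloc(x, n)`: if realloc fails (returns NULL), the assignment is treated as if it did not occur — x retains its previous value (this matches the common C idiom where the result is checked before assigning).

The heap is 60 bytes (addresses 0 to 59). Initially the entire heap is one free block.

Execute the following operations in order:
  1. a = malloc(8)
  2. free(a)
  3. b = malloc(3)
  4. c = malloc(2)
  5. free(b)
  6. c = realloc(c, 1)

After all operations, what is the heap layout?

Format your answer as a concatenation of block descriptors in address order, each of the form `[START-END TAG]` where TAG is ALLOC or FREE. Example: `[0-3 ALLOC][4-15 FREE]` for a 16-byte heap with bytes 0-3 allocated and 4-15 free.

Op 1: a = malloc(8) -> a = 0; heap: [0-7 ALLOC][8-59 FREE]
Op 2: free(a) -> (freed a); heap: [0-59 FREE]
Op 3: b = malloc(3) -> b = 0; heap: [0-2 ALLOC][3-59 FREE]
Op 4: c = malloc(2) -> c = 3; heap: [0-2 ALLOC][3-4 ALLOC][5-59 FREE]
Op 5: free(b) -> (freed b); heap: [0-2 FREE][3-4 ALLOC][5-59 FREE]
Op 6: c = realloc(c, 1) -> c = 3; heap: [0-2 FREE][3-3 ALLOC][4-59 FREE]

Answer: [0-2 FREE][3-3 ALLOC][4-59 FREE]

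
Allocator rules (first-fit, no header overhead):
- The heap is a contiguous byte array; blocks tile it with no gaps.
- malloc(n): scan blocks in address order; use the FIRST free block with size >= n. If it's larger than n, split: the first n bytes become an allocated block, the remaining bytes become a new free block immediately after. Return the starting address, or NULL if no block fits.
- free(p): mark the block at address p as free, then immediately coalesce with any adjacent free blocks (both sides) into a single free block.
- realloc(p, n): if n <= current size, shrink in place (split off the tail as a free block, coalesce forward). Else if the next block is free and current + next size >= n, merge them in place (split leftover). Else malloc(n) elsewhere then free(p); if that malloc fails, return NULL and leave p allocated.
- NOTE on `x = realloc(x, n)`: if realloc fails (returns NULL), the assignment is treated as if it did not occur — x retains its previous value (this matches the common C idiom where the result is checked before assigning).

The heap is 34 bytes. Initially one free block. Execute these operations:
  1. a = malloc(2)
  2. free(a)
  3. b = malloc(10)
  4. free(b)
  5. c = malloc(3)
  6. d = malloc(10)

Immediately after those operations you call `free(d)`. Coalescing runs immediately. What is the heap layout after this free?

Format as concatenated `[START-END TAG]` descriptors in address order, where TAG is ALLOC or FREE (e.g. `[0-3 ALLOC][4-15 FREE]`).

Answer: [0-2 ALLOC][3-33 FREE]

Derivation:
Op 1: a = malloc(2) -> a = 0; heap: [0-1 ALLOC][2-33 FREE]
Op 2: free(a) -> (freed a); heap: [0-33 FREE]
Op 3: b = malloc(10) -> b = 0; heap: [0-9 ALLOC][10-33 FREE]
Op 4: free(b) -> (freed b); heap: [0-33 FREE]
Op 5: c = malloc(3) -> c = 0; heap: [0-2 ALLOC][3-33 FREE]
Op 6: d = malloc(10) -> d = 3; heap: [0-2 ALLOC][3-12 ALLOC][13-33 FREE]
free(d): d = 3 -> block [3-12 ALLOC]; mark free, coalesce with adjacent free neighbors -> [0-2 ALLOC][3-33 FREE]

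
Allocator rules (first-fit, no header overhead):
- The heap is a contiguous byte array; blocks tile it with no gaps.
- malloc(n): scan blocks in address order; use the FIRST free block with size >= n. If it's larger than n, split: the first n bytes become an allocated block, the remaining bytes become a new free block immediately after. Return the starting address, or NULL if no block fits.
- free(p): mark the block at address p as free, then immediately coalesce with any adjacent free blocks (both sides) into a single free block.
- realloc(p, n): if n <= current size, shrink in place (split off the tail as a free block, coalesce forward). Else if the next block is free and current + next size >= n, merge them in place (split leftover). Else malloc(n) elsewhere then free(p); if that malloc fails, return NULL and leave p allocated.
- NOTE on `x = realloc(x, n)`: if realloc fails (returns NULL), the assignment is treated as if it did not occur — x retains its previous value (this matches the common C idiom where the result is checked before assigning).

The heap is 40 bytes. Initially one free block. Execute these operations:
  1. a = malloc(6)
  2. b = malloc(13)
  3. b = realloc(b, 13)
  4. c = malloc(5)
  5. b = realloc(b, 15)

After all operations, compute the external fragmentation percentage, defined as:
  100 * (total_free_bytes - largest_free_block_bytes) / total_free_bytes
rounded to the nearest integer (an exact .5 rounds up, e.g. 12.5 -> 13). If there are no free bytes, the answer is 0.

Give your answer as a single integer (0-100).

Answer: 7

Derivation:
Op 1: a = malloc(6) -> a = 0; heap: [0-5 ALLOC][6-39 FREE]
Op 2: b = malloc(13) -> b = 6; heap: [0-5 ALLOC][6-18 ALLOC][19-39 FREE]
Op 3: b = realloc(b, 13) -> b = 6; heap: [0-5 ALLOC][6-18 ALLOC][19-39 FREE]
Op 4: c = malloc(5) -> c = 19; heap: [0-5 ALLOC][6-18 ALLOC][19-23 ALLOC][24-39 FREE]
Op 5: b = realloc(b, 15) -> b = 24; heap: [0-5 ALLOC][6-18 FREE][19-23 ALLOC][24-38 ALLOC][39-39 FREE]
Free blocks: [13 1] total_free=14 largest=13 -> 100*(14-13)/14 = 100/14 ≈ 7.143 -> rounds to 7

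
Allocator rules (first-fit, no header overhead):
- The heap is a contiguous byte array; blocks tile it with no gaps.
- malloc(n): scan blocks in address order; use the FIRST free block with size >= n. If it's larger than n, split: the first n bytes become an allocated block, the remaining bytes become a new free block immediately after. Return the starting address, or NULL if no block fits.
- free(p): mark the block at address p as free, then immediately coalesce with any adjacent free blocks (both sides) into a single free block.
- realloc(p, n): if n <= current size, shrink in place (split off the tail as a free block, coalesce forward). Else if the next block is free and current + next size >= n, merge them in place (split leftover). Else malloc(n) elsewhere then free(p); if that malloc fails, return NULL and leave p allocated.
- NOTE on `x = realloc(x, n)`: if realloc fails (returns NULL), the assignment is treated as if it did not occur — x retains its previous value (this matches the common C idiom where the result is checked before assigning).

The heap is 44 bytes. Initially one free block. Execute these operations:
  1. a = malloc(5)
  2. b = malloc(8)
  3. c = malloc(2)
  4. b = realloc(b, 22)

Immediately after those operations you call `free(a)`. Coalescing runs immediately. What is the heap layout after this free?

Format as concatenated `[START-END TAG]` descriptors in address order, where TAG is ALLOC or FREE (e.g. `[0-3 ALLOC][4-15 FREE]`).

Op 1: a = malloc(5) -> a = 0; heap: [0-4 ALLOC][5-43 FREE]
Op 2: b = malloc(8) -> b = 5; heap: [0-4 ALLOC][5-12 ALLOC][13-43 FREE]
Op 3: c = malloc(2) -> c = 13; heap: [0-4 ALLOC][5-12 ALLOC][13-14 ALLOC][15-43 FREE]
Op 4: b = realloc(b, 22) -> b = 15; heap: [0-4 ALLOC][5-12 FREE][13-14 ALLOC][15-36 ALLOC][37-43 FREE]
free(a): a = 0 -> block [0-4 ALLOC]; mark free, coalesce with adjacent free neighbors -> [0-12 FREE][13-14 ALLOC][15-36 ALLOC][37-43 FREE]

Answer: [0-12 FREE][13-14 ALLOC][15-36 ALLOC][37-43 FREE]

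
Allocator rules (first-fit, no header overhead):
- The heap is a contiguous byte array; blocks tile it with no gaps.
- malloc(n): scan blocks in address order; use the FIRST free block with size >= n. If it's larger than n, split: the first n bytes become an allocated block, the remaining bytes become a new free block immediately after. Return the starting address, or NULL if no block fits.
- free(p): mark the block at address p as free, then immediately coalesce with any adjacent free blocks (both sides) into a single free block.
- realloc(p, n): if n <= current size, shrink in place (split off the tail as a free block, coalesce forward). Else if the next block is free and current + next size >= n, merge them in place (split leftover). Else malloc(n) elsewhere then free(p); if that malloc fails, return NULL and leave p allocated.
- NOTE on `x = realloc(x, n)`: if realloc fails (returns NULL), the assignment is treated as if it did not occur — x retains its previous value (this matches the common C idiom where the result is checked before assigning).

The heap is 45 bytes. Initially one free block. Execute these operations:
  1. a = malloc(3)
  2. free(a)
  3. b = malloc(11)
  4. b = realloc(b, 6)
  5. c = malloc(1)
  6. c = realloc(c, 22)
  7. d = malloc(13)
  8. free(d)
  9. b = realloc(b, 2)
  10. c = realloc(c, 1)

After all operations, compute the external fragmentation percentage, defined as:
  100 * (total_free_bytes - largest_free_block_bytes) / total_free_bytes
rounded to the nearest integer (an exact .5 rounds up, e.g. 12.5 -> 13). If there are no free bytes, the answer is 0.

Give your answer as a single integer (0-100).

Answer: 10

Derivation:
Op 1: a = malloc(3) -> a = 0; heap: [0-2 ALLOC][3-44 FREE]
Op 2: free(a) -> (freed a); heap: [0-44 FREE]
Op 3: b = malloc(11) -> b = 0; heap: [0-10 ALLOC][11-44 FREE]
Op 4: b = realloc(b, 6) -> b = 0; heap: [0-5 ALLOC][6-44 FREE]
Op 5: c = malloc(1) -> c = 6; heap: [0-5 ALLOC][6-6 ALLOC][7-44 FREE]
Op 6: c = realloc(c, 22) -> c = 6; heap: [0-5 ALLOC][6-27 ALLOC][28-44 FREE]
Op 7: d = malloc(13) -> d = 28; heap: [0-5 ALLOC][6-27 ALLOC][28-40 ALLOC][41-44 FREE]
Op 8: free(d) -> (freed d); heap: [0-5 ALLOC][6-27 ALLOC][28-44 FREE]
Op 9: b = realloc(b, 2) -> b = 0; heap: [0-1 ALLOC][2-5 FREE][6-27 ALLOC][28-44 FREE]
Op 10: c = realloc(c, 1) -> c = 6; heap: [0-1 ALLOC][2-5 FREE][6-6 ALLOC][7-44 FREE]
Free blocks: [4 38] total_free=42 largest=38 -> 100*(42-38)/42 = 400/42 ≈ 9.524 -> rounds to 10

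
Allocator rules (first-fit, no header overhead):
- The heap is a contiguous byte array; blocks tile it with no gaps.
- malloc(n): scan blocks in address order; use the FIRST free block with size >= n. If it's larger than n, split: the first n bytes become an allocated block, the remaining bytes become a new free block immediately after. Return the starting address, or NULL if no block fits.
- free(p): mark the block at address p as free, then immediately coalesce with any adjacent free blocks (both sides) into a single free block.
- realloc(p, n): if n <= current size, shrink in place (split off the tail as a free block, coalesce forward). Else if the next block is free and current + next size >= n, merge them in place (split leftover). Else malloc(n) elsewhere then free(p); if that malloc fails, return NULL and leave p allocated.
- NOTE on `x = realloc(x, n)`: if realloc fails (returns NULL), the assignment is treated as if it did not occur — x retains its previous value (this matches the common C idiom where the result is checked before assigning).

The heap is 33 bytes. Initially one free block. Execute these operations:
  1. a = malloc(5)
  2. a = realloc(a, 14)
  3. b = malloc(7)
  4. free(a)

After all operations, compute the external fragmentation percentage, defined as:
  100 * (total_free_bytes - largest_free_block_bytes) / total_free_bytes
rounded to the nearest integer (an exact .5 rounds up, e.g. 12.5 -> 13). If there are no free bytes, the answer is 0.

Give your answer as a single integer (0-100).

Answer: 46

Derivation:
Op 1: a = malloc(5) -> a = 0; heap: [0-4 ALLOC][5-32 FREE]
Op 2: a = realloc(a, 14) -> a = 0; heap: [0-13 ALLOC][14-32 FREE]
Op 3: b = malloc(7) -> b = 14; heap: [0-13 ALLOC][14-20 ALLOC][21-32 FREE]
Op 4: free(a) -> (freed a); heap: [0-13 FREE][14-20 ALLOC][21-32 FREE]
Free blocks: [14 12] total_free=26 largest=14 -> 100*(26-14)/26 = 1200/26 ≈ 46.154 -> rounds to 46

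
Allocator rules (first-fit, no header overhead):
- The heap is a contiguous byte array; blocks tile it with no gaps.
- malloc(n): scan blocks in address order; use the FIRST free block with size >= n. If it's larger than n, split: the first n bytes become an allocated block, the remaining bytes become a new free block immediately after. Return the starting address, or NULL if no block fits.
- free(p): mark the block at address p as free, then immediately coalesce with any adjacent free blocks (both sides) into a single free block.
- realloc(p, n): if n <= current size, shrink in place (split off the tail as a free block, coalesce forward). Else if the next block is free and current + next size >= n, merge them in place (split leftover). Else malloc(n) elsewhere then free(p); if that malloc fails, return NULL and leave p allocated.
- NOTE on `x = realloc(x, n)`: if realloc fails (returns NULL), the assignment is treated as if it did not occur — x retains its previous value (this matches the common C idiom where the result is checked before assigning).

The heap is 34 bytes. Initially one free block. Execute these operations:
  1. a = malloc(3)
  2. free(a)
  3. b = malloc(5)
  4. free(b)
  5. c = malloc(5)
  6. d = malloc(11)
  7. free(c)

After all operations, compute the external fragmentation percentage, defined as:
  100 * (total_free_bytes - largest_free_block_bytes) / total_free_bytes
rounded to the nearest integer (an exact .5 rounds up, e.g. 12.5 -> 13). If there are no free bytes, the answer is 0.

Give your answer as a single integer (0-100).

Answer: 22

Derivation:
Op 1: a = malloc(3) -> a = 0; heap: [0-2 ALLOC][3-33 FREE]
Op 2: free(a) -> (freed a); heap: [0-33 FREE]
Op 3: b = malloc(5) -> b = 0; heap: [0-4 ALLOC][5-33 FREE]
Op 4: free(b) -> (freed b); heap: [0-33 FREE]
Op 5: c = malloc(5) -> c = 0; heap: [0-4 ALLOC][5-33 FREE]
Op 6: d = malloc(11) -> d = 5; heap: [0-4 ALLOC][5-15 ALLOC][16-33 FREE]
Op 7: free(c) -> (freed c); heap: [0-4 FREE][5-15 ALLOC][16-33 FREE]
Free blocks: [5 18] total_free=23 largest=18 -> 100*(23-18)/23 = 500/23 ≈ 21.739 -> rounds to 22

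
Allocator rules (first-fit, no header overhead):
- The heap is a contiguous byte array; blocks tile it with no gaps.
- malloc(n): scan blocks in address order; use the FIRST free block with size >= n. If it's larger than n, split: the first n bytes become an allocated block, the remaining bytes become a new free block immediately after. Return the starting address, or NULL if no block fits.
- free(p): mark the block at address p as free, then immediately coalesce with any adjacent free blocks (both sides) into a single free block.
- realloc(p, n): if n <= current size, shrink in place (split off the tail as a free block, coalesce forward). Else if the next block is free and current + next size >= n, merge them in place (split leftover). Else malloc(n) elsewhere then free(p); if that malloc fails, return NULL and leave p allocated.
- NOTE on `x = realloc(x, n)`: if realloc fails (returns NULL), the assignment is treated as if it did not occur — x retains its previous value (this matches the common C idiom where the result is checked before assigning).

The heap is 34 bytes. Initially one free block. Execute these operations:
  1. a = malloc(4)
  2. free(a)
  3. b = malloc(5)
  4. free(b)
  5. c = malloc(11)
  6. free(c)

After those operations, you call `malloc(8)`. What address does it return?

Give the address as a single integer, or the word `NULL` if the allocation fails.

Op 1: a = malloc(4) -> a = 0; heap: [0-3 ALLOC][4-33 FREE]
Op 2: free(a) -> (freed a); heap: [0-33 FREE]
Op 3: b = malloc(5) -> b = 0; heap: [0-4 ALLOC][5-33 FREE]
Op 4: free(b) -> (freed b); heap: [0-33 FREE]
Op 5: c = malloc(11) -> c = 0; heap: [0-10 ALLOC][11-33 FREE]
Op 6: free(c) -> (freed c); heap: [0-33 FREE]
malloc(8): first-fit scan over [0-33 FREE] -> 0

Answer: 0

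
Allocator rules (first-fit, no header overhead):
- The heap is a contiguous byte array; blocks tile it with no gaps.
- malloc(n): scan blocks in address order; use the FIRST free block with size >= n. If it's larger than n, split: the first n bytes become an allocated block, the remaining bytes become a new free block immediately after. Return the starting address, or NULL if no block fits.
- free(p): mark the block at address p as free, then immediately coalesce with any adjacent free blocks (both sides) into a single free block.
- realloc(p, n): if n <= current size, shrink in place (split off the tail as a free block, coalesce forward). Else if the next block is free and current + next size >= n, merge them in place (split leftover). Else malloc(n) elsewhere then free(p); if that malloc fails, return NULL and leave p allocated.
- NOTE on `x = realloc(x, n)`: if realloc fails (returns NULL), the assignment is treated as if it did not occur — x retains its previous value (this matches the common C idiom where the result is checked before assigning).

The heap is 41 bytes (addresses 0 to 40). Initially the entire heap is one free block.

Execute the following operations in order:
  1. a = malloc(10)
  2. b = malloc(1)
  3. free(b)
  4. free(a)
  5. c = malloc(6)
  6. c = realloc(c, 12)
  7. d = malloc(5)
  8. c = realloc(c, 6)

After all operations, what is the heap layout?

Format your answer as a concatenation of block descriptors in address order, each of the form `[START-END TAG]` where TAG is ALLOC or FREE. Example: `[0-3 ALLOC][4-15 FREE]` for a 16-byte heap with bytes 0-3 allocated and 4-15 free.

Answer: [0-5 ALLOC][6-11 FREE][12-16 ALLOC][17-40 FREE]

Derivation:
Op 1: a = malloc(10) -> a = 0; heap: [0-9 ALLOC][10-40 FREE]
Op 2: b = malloc(1) -> b = 10; heap: [0-9 ALLOC][10-10 ALLOC][11-40 FREE]
Op 3: free(b) -> (freed b); heap: [0-9 ALLOC][10-40 FREE]
Op 4: free(a) -> (freed a); heap: [0-40 FREE]
Op 5: c = malloc(6) -> c = 0; heap: [0-5 ALLOC][6-40 FREE]
Op 6: c = realloc(c, 12) -> c = 0; heap: [0-11 ALLOC][12-40 FREE]
Op 7: d = malloc(5) -> d = 12; heap: [0-11 ALLOC][12-16 ALLOC][17-40 FREE]
Op 8: c = realloc(c, 6) -> c = 0; heap: [0-5 ALLOC][6-11 FREE][12-16 ALLOC][17-40 FREE]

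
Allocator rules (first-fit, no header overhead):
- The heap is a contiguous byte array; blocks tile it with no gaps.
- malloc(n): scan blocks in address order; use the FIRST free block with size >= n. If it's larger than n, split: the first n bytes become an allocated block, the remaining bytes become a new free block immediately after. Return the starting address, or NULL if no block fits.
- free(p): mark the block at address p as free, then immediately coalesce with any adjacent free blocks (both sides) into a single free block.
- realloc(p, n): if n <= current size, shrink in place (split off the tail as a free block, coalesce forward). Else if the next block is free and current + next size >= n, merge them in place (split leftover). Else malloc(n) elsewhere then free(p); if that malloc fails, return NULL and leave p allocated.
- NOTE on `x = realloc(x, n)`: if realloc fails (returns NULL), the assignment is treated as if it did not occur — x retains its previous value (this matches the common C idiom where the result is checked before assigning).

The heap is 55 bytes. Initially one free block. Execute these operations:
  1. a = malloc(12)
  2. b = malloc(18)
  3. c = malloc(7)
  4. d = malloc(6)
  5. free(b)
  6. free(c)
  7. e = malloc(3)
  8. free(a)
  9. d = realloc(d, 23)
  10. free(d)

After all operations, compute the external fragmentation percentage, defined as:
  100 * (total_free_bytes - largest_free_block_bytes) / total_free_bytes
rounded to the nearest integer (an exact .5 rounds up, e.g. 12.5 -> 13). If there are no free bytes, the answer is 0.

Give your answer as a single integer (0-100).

Answer: 23

Derivation:
Op 1: a = malloc(12) -> a = 0; heap: [0-11 ALLOC][12-54 FREE]
Op 2: b = malloc(18) -> b = 12; heap: [0-11 ALLOC][12-29 ALLOC][30-54 FREE]
Op 3: c = malloc(7) -> c = 30; heap: [0-11 ALLOC][12-29 ALLOC][30-36 ALLOC][37-54 FREE]
Op 4: d = malloc(6) -> d = 37; heap: [0-11 ALLOC][12-29 ALLOC][30-36 ALLOC][37-42 ALLOC][43-54 FREE]
Op 5: free(b) -> (freed b); heap: [0-11 ALLOC][12-29 FREE][30-36 ALLOC][37-42 ALLOC][43-54 FREE]
Op 6: free(c) -> (freed c); heap: [0-11 ALLOC][12-36 FREE][37-42 ALLOC][43-54 FREE]
Op 7: e = malloc(3) -> e = 12; heap: [0-11 ALLOC][12-14 ALLOC][15-36 FREE][37-42 ALLOC][43-54 FREE]
Op 8: free(a) -> (freed a); heap: [0-11 FREE][12-14 ALLOC][15-36 FREE][37-42 ALLOC][43-54 FREE]
Op 9: d = realloc(d, 23) -> NULL (d unchanged); heap: [0-11 FREE][12-14 ALLOC][15-36 FREE][37-42 ALLOC][43-54 FREE]
Op 10: free(d) -> (freed d); heap: [0-11 FREE][12-14 ALLOC][15-54 FREE]
Free blocks: [12 40] total_free=52 largest=40 -> 100*(52-40)/52 = 1200/52 ≈ 23.077 -> rounds to 23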